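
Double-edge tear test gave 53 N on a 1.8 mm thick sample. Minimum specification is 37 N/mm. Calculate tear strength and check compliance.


Tear strength = 53 / 1.8 = 29.4 N/mm
Required minimum = 37 N/mm
Compliant: No


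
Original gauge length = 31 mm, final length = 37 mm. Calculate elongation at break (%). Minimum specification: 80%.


Elongation = 19.4%
Meets spec: No

Extension = 37 - 31 = 6 mm
Elongation = 6 / 31 x 100 = 19.4%
Minimum required: 80%
Meets specification: No


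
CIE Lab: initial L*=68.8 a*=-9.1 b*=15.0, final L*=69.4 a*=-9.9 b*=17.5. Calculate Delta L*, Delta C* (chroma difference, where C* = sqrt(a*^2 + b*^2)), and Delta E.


Delta L* = 69.4 - 68.8 = 0.6
C1* = sqrt((-9.1)^2 + (15.0)^2) = 17.545
C2* = sqrt((-9.9)^2 + (17.5)^2) = 20.106
Delta C* = 20.106 - 17.545 = 2.56
Delta E = sqrt((0.6)^2 + (-0.8)^2 + (2.5)^2) = 2.69


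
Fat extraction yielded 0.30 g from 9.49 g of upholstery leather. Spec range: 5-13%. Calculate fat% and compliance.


Fat content = 3.2%
Compliant: No

Fat% = 0.30 / 9.49 x 100 = 3.2%
Spec range: 5-13%
Compliant: No


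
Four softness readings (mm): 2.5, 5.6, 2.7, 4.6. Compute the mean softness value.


3.85 mm

Sum = 2.5 + 5.6 + 2.7 + 4.6
Mean = 15.4 / 4 = 3.85 mm


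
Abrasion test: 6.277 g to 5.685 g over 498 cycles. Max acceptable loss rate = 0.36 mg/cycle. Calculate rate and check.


Rate = 1.189 mg/cycle
Passes: No

Loss = 6.277 - 5.685 = 0.592 g
Rate = 0.592 g / 498 cycles x 1000 = 1.189 mg/cycle
Max = 0.36 mg/cycle
Passes: No


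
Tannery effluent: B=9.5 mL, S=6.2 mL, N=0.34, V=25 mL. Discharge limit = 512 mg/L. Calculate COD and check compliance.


COD = (9.5 - 6.2) x 0.34 x 8000 / 25 = 359.0 mg/L
Limit: 512 mg/L
Compliant: Yes


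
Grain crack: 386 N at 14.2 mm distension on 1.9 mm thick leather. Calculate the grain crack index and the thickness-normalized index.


Crack index = 386 / 14.2 = 27.2 N/mm
Normalized = 27.2 / 1.9 = 14.3 N/mm per mm


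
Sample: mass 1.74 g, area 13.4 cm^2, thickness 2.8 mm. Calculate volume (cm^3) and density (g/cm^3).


Volume = 3.752 cm^3
Density = 0.464 g/cm^3


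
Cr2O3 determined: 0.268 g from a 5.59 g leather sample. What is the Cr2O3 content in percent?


4.79%

Cr2O3% = 0.268 / 5.59 x 100
Cr2O3% = 4.79%


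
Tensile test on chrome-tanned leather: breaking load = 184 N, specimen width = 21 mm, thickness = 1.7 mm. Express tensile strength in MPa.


Cross-section = 21 x 1.7 = 35.7 mm^2
TS = 184 / 35.7 = 5.15 MPa
(1 N/mm^2 = 1 MPa)


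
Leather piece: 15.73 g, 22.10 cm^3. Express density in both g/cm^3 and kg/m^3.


Density = 15.73 / 22.10 = 0.712 g/cm^3
Convert: 0.712 x 1000 = 712 kg/m^3


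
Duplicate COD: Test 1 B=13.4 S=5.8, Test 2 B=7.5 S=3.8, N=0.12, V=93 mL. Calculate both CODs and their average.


COD1 = (13.4 - 5.8) x 0.12 x 8000 / 93 = 78.5 mg/L
COD2 = (7.5 - 3.8) x 0.12 x 8000 / 93 = 38.2 mg/L
Average = (78.5 + 38.2) / 2 = 58.4 mg/L


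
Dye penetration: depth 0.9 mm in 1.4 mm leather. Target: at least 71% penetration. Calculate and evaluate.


Penetration = 64.3%
Meets target: No

Penetration = 0.9 / 1.4 x 100 = 64.3%
Target: 71%
Meets target: No


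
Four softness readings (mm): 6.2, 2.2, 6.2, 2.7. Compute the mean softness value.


4.33 mm

Sum = 6.2 + 2.2 + 6.2 + 2.7
Mean = 17.3 / 4 = 4.33 mm


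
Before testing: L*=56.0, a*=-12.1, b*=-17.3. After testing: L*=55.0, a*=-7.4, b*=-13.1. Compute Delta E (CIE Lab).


Delta E = 6.38

dL = 55.0 - 56.0 = -1.0
da = -7.4 - (-12.1) = 4.7
db = -13.1 - (-17.3) = 4.2
dE = sqrt((-1.0)^2 + (4.7)^2 + (4.2)^2) = 6.38


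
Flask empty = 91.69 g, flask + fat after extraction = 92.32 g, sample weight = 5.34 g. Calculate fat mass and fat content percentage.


Fat mass = 0.63 g
Fat content = 11.8%


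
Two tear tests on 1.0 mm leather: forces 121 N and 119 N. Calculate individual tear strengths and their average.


Tear 1 = 121 / 1.0 = 121.0 N/mm
Tear 2 = 119 / 1.0 = 119.0 N/mm
Average = (121.0 + 119.0) / 2 = 120.0 N/mm


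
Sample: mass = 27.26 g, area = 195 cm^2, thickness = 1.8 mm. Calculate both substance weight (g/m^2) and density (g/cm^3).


Substance weight = 1397.9 g/m^2
Density = 0.777 g/cm^3

SW = 27.26 / 195 x 10000 = 1397.9 g/m^2
Volume = 195 x 1.8 / 10 = 35.10 cm^3
Density = 27.26 / 35.10 = 0.777 g/cm^3


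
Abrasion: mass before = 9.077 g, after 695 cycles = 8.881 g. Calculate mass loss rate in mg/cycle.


0.282 mg/cycle

Mass loss = 9.077 - 8.881 = 0.196 g
Rate = 0.196 / 695 x 1000 = 0.282 mg/cycle


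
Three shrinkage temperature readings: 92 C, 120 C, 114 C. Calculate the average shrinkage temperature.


108.7 C

Average = (92 + 120 + 114) / 3
Average = 326 / 3 = 108.7 C


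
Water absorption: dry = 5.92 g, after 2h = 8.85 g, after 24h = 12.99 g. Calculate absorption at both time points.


WA (2h) = (8.85 - 5.92) / 5.92 x 100 = 49.5%
WA (24h) = (12.99 - 5.92) / 5.92 x 100 = 119.4%


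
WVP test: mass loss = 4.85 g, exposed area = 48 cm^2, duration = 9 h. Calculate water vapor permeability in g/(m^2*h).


WVP = mass_loss / (area x time) x 10000
WVP = 4.85 / (48 x 9) x 10000
WVP = 4.85 / 432 x 10000 = 112.27 g/(m^2*h)


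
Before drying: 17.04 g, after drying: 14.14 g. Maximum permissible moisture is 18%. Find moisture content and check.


MC = (17.04 - 14.14) / 17.04 x 100 = 17.0%
Maximum: 18%
Acceptable: Yes


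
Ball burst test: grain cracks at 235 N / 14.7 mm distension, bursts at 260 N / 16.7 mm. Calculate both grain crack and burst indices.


Crack index = 16.0 N/mm
Burst index = 15.6 N/mm


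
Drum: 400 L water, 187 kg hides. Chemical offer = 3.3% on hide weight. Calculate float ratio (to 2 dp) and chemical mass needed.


Float ratio = 2.14
Chemical needed = 6.171 kg

Float ratio = 400 / 187 = 2.14
Chemical = 187 x 3.3 / 100 = 6.171 kg


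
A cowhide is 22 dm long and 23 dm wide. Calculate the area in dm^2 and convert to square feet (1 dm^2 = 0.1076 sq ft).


506 dm^2
54.45 sq ft


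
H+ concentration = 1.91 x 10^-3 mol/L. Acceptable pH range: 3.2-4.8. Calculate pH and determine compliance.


pH = 2.72
Compliant: No

pH = -log10(1.91 x 10^-3) = 2.72
Range: 3.2 to 4.8
Compliant: No


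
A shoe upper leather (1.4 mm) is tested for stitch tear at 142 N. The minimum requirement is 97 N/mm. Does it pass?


STS = 142 / 1.4 = 101.4 N/mm
Minimum required: 97 N/mm
Passes: Yes


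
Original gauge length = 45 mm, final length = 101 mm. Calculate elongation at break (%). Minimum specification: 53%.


Elongation = 124.4%
Meets spec: Yes

Extension = 101 - 45 = 56 mm
Elongation = 56 / 45 x 100 = 124.4%
Minimum required: 53%
Meets specification: Yes


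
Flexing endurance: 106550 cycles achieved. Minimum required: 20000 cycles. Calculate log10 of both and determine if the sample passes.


log10(106550) = 5.03
log10(20000) = 4.30
Passes: Yes


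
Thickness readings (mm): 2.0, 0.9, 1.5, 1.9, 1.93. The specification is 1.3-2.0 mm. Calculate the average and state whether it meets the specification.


Sum = 8.23
Average = 8.23 / 5 = 1.65 mm
Specification range: 1.3 to 2.0 mm
Within spec: Yes


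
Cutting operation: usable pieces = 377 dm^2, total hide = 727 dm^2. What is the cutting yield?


Yield = usable / total x 100
Yield = 377 / 727 x 100 = 51.9%


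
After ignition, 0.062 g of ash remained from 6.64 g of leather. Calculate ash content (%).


0.93%

Ash% = 0.062 / 6.64 x 100
Ash% = 0.93%


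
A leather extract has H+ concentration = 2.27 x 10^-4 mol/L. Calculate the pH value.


pH = -log10[H+]
pH = -log10(2.27 x 10^-4) = 3.64


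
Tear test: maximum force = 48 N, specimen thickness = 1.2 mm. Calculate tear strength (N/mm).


40.0 N/mm

Tear strength = force / thickness
Tear = 48 / 1.2 = 40.0 N/mm


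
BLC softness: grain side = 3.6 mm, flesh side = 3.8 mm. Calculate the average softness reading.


3.70 mm

Average = (3.6 + 3.8) / 2
Average = 3.70 mm


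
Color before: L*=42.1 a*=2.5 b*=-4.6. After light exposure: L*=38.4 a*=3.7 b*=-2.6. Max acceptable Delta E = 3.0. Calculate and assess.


Delta E = 4.37
Passes: No

dL = -3.7, da = 1.2, db = 2.0
dE = sqrt((-3.7)^2 + (1.2)^2 + (2.0)^2) = 4.37
Max = 3.0
Passes: No


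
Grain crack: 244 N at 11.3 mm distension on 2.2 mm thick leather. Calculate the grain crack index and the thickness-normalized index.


Crack index = 21.6 N/mm
Normalized index = 9.8 N/mm per mm

Crack index = 244 / 11.3 = 21.6 N/mm
Normalized = 21.6 / 2.2 = 9.8 N/mm per mm


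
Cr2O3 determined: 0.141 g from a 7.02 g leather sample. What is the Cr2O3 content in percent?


Cr2O3% = 0.141 / 7.02 x 100
Cr2O3% = 2.01%


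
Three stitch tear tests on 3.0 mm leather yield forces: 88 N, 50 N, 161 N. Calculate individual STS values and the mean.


STS1 = 29.3 N/mm
STS2 = 16.7 N/mm
STS3 = 53.7 N/mm
Mean = 33.2 N/mm

STS1 = 88 / 3.0 = 29.3 N/mm
STS2 = 50 / 3.0 = 16.7 N/mm
STS3 = 161 / 3.0 = 53.7 N/mm
Mean = (29.3 + 16.7 + 53.7) / 3 = 33.2 N/mm


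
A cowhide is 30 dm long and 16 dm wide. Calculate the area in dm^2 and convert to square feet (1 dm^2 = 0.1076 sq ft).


480 dm^2
51.65 sq ft


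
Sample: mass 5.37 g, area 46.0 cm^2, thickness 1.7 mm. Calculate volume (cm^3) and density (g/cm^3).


Thickness in cm = 1.7 / 10 = 0.17 cm
Volume = 46.0 x 0.17 = 7.820 cm^3
Density = 5.37 / 7.820 = 0.687 g/cm^3


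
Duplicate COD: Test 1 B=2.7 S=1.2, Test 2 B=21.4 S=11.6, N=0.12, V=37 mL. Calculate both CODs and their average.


COD1 = (2.7 - 1.2) x 0.12 x 8000 / 37 = 38.9 mg/L
COD2 = (21.4 - 11.6) x 0.12 x 8000 / 37 = 254.3 mg/L
Average = (38.9 + 254.3) / 2 = 146.6 mg/L


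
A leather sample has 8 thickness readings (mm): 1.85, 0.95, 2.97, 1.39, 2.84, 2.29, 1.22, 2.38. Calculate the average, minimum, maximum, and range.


Sum = 15.89
Average = 15.89 / 8 = 1.99 mm
Minimum = 0.95 mm
Maximum = 2.97 mm
Range = 2.97 - 0.95 = 2.02 mm


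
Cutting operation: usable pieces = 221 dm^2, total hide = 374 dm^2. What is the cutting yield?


59.1%

Yield = usable / total x 100
Yield = 221 / 374 x 100 = 59.1%


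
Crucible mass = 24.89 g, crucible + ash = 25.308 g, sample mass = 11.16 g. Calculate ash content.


Ash mass = 0.418 g
Ash content = 3.75%


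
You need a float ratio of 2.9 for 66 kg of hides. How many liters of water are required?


Water = hide weight x target ratio
Water = 66 x 2.9 = 191.4 L


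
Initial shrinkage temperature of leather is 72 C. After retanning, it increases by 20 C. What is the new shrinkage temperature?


92 C


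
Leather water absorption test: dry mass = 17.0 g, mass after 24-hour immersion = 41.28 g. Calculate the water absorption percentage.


142.8%

Water absorbed = 41.28 - 17.0 = 24.28 g
WA% = 24.28 / 17.0 x 100 = 142.8%


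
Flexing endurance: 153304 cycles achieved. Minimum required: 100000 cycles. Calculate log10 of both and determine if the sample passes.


log10(153304) = 5.19
log10(100000) = 5.00
Passes: Yes


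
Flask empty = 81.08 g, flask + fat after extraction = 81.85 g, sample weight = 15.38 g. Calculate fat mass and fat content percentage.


Fat mass = 81.85 - 81.08 = 0.77 g
Fat% = 0.77 / 15.38 x 100 = 5.0%


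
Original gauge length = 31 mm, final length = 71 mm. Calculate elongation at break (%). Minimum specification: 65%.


Elongation = 129.0%
Meets spec: Yes


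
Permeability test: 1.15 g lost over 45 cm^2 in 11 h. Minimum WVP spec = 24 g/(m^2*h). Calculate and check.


WVP = 23.23 g/(m^2*h)
Meets specification: No


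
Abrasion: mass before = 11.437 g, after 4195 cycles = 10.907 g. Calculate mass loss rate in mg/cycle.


Mass loss = 11.437 - 10.907 = 0.530 g
Rate = 0.530 / 4195 x 1000 = 0.126 mg/cycle


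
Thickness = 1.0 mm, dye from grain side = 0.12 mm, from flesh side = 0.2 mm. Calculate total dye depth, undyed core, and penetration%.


Total dyed = 0.32 mm
Undyed core = 0.68 mm
Penetration = 32.0%

Total dyed = 0.12 + 0.2 = 0.32 mm
Undyed core = 1.0 - 0.32 = 0.68 mm
Penetration = 0.32 / 1.0 x 100 = 32.0%


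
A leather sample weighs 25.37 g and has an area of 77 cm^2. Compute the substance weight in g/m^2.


Substance weight = mass / area x 10000
SW = 25.37 / 77 x 10000
SW = 3294.8 g/m^2


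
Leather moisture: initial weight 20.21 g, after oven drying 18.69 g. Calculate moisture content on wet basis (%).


Moisture = 20.21 - 18.69 = 1.52 g
MC = 1.52 / 20.21 x 100 = 7.5%


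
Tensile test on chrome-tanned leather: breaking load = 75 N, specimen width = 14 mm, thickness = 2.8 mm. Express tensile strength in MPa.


Cross-section = 14 x 2.8 = 39.2 mm^2
TS = 75 / 39.2 = 1.91 MPa
(1 N/mm^2 = 1 MPa)


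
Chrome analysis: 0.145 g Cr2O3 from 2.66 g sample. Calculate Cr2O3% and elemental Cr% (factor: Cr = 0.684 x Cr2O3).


Cr2O3% = 0.145 / 2.66 x 100 = 5.45%
Cr% = 5.45 x 0.684 = 3.73%


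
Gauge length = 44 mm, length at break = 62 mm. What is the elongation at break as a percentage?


40.9%

Extension = 62 - 44 = 18 mm
Elongation = 18 / 44 x 100 = 40.9%


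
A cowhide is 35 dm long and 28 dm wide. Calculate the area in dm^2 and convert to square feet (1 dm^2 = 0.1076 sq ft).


980 dm^2
105.45 sq ft

Area = 35 x 28 = 980 dm^2
Conversion: 980 x 0.1076 = 105.45 sq ft


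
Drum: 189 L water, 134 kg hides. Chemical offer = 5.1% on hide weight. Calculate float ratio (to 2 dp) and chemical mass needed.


Float ratio = 1.41
Chemical needed = 6.834 kg

Float ratio = 189 / 134 = 1.41
Chemical = 134 x 5.1 / 100 = 6.834 kg


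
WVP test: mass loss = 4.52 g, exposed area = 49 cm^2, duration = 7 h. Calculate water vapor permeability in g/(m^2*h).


WVP = mass_loss / (area x time) x 10000
WVP = 4.52 / (49 x 7) x 10000
WVP = 4.52 / 343 x 10000 = 131.78 g/(m^2*h)


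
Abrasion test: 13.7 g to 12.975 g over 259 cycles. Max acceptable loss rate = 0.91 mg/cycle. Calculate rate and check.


Loss = 13.7 - 12.975 = 0.725 g
Rate = 0.725 g / 259 cycles x 1000 = 2.799 mg/cycle
Max = 0.91 mg/cycle
Passes: No


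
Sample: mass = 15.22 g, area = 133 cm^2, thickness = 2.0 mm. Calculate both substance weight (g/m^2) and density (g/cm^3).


SW = 15.22 / 133 x 10000 = 1144.4 g/m^2
Volume = 133 x 2.0 / 10 = 26.60 cm^3
Density = 15.22 / 26.60 = 0.572 g/cm^3


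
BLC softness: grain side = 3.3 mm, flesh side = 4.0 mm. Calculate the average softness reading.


Average = (3.3 + 4.0) / 2
Average = 3.65 mm


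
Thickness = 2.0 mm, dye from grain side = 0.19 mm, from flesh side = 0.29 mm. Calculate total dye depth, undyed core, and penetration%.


Total dyed = 0.19 + 0.29 = 0.48 mm
Undyed core = 2.0 - 0.48 = 1.52 mm
Penetration = 0.48 / 2.0 x 100 = 24.0%


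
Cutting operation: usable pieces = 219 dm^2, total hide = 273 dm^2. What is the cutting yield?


80.2%

Yield = usable / total x 100
Yield = 219 / 273 x 100 = 80.2%


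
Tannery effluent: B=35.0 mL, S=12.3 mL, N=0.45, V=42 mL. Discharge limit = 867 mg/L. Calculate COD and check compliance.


COD = 1945.7 mg/L
Compliant: No

COD = (35.0 - 12.3) x 0.45 x 8000 / 42 = 1945.7 mg/L
Limit: 867 mg/L
Compliant: No


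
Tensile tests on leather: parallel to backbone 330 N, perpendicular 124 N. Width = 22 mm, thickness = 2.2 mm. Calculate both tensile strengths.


Parallel = 6.82 N/mm^2
Perpendicular = 2.56 N/mm^2

Area = 22 x 2.2 = 48.4 mm^2
TS (parallel) = 330 / 48.4 = 6.82 N/mm^2
TS (perpendicular) = 124 / 48.4 = 2.56 N/mm^2


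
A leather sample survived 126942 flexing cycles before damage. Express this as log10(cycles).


log10(126942) = 5.10


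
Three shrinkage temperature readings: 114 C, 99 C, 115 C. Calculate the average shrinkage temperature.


Average = (114 + 99 + 115) / 3
Average = 328 / 3 = 109.3 C


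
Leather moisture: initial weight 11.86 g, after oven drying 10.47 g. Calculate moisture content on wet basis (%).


11.7%

Moisture = 11.86 - 10.47 = 1.39 g
MC = 1.39 / 11.86 x 100 = 11.7%


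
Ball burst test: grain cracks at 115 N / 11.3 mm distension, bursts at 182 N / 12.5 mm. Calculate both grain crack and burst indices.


Crack index = 10.2 N/mm
Burst index = 14.6 N/mm


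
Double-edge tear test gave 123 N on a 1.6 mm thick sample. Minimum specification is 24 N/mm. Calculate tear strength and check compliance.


Tear strength = 123 / 1.6 = 76.9 N/mm
Required minimum = 24 N/mm
Compliant: Yes


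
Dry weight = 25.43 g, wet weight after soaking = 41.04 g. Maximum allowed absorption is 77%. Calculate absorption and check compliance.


Absorption = 61.4%
Compliant: Yes


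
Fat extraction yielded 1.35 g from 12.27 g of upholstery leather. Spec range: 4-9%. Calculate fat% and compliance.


Fat% = 1.35 / 12.27 x 100 = 11.0%
Spec range: 4-9%
Compliant: No


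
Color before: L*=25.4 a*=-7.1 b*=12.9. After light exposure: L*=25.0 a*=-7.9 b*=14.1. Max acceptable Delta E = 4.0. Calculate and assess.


Delta E = 1.50
Passes: Yes


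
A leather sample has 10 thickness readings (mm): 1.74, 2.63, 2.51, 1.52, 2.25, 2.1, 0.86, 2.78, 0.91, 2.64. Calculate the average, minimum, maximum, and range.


Average = 1.99 mm
Min = 0.86 mm
Max = 2.78 mm
Range = 1.92 mm

Sum = 19.94
Average = 19.94 / 10 = 1.99 mm
Minimum = 0.86 mm
Maximum = 2.78 mm
Range = 2.78 - 0.86 = 1.92 mm


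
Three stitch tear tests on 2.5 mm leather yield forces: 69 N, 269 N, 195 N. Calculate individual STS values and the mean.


STS1 = 69 / 2.5 = 27.6 N/mm
STS2 = 269 / 2.5 = 107.6 N/mm
STS3 = 195 / 2.5 = 78.0 N/mm
Mean = (27.6 + 107.6 + 78.0) / 3 = 71.1 N/mm


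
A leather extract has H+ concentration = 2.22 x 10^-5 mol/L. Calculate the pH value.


pH = 4.65

pH = -log10[H+]
pH = -log10(2.22 x 10^-5) = 4.65


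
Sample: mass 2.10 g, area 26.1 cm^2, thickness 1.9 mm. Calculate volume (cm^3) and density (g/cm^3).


Thickness in cm = 1.9 / 10 = 0.19 cm
Volume = 26.1 x 0.19 = 4.959 cm^3
Density = 2.10 / 4.959 = 0.423 g/cm^3


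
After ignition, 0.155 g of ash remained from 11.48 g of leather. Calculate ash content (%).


Ash% = 0.155 / 11.48 x 100
Ash% = 1.35%


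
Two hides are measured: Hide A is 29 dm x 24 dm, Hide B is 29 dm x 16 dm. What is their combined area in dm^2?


Hide A area = 29 x 24 = 696 dm^2
Hide B area = 29 x 16 = 464 dm^2
Total = 696 + 464 = 1160 dm^2


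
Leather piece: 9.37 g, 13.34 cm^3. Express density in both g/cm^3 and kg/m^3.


Density = 9.37 / 13.34 = 0.702 g/cm^3
Convert: 0.702 x 1000 = 702 kg/m^3


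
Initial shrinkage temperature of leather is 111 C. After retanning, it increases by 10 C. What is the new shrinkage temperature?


New Ts = 111 + 10 = 121 C


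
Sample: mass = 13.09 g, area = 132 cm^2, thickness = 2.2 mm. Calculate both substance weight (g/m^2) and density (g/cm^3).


SW = 13.09 / 132 x 10000 = 991.7 g/m^2
Volume = 132 x 2.2 / 10 = 29.04 cm^3
Density = 13.09 / 29.04 = 0.451 g/cm^3


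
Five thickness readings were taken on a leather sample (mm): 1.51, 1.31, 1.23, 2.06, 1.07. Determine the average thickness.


1.44 mm

Sum = 1.51 + 1.31 + 1.23 + 2.06 + 1.07 = 7.18
Average = 7.18 / 5 = 1.44 mm


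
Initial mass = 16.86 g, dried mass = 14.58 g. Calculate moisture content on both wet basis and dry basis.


Wet basis = 13.5%
Dry basis = 15.6%


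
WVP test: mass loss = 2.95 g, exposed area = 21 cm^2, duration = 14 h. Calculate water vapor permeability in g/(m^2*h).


WVP = mass_loss / (area x time) x 10000
WVP = 2.95 / (21 x 14) x 10000
WVP = 2.95 / 294 x 10000 = 100.34 g/(m^2*h)


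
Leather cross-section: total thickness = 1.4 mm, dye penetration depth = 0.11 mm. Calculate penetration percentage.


7.9%


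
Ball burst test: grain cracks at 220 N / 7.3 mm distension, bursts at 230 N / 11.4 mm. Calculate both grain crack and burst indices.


Crack index = 220 / 7.3 = 30.1 N/mm
Burst index = 230 / 11.4 = 20.2 N/mm


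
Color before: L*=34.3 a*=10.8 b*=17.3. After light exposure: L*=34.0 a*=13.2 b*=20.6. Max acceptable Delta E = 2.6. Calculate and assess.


Delta E = 4.09
Passes: No

dL = -0.3, da = 2.4, db = 3.3
dE = sqrt((-0.3)^2 + (2.4)^2 + (3.3)^2) = 4.09
Max = 2.6
Passes: No


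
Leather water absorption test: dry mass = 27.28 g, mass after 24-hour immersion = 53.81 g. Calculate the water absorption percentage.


97.3%

Water absorbed = 53.81 - 27.28 = 26.53 g
WA% = 26.53 / 27.28 x 100 = 97.3%


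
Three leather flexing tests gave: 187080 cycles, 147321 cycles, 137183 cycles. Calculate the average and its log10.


Average = (187080 + 147321 + 137183) / 3 = 157195 cycles
log10(157195) = 5.20


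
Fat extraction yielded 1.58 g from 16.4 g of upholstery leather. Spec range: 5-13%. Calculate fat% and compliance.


Fat% = 1.58 / 16.4 x 100 = 9.6%
Spec range: 5-13%
Compliant: Yes


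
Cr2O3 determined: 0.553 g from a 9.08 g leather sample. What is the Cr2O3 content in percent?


Cr2O3% = 0.553 / 9.08 x 100
Cr2O3% = 6.09%


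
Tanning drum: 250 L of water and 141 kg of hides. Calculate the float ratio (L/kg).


1.8

Float ratio = water / hide weight
Ratio = 250 / 141 = 1.8


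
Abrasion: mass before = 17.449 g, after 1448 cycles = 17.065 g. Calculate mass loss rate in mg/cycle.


0.265 mg/cycle

Mass loss = 17.449 - 17.065 = 0.384 g
Rate = 0.384 / 1448 x 1000 = 0.265 mg/cycle


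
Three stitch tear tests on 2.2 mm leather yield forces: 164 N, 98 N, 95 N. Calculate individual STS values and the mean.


STS1 = 164 / 2.2 = 74.5 N/mm
STS2 = 98 / 2.2 = 44.5 N/mm
STS3 = 95 / 2.2 = 43.2 N/mm
Mean = (74.5 + 44.5 + 43.2) / 3 = 54.1 N/mm


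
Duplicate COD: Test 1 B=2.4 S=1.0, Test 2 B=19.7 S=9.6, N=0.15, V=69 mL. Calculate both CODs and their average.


COD1 = (2.4 - 1.0) x 0.15 x 8000 / 69 = 24.3 mg/L
COD2 = (19.7 - 9.6) x 0.15 x 8000 / 69 = 175.7 mg/L
Average = (24.3 + 175.7) / 2 = 100.0 mg/L


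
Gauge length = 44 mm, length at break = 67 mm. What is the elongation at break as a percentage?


Extension = 67 - 44 = 23 mm
Elongation = 23 / 44 x 100 = 52.3%


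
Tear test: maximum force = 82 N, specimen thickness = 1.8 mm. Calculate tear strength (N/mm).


45.6 N/mm

Tear strength = force / thickness
Tear = 82 / 1.8 = 45.6 N/mm


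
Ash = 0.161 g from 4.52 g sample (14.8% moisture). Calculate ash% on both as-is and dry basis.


As-is ash% = 0.161 / 4.52 x 100 = 3.56%
Dry mass = 4.52 x (100 - 14.8) / 100 = 3.85104 g
Dry-basis ash% = 0.161 / 3.85104 x 100 = 4.18%


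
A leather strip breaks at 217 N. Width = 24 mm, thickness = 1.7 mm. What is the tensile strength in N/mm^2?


Cross-sectional area = 24 x 1.7 = 40.8 mm^2
Tensile strength = 217 / 40.8 = 5.32 N/mm^2


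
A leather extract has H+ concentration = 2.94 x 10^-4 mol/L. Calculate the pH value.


pH = -log10[H+]
pH = -log10(2.94 x 10^-4) = 3.53


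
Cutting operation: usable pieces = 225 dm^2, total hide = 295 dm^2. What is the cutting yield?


Yield = usable / total x 100
Yield = 225 / 295 x 100 = 76.3%


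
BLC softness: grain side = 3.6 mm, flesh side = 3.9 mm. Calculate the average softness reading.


3.75 mm


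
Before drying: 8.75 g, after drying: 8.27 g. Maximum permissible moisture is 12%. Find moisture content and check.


MC = (8.75 - 8.27) / 8.75 x 100 = 5.5%
Maximum: 12%
Acceptable: Yes


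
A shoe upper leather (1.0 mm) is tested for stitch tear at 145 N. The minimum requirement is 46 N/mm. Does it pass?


STS = 145 / 1.0 = 145.0 N/mm
Minimum required: 46 N/mm
Passes: Yes


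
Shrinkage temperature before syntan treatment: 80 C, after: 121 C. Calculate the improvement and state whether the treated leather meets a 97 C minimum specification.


Improvement = 121 - 80 = 41 C
Spec check: 121 C >= 97 C? Yes


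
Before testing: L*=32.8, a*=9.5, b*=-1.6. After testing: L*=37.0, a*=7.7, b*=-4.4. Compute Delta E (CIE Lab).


Delta E = 5.36

dL = 37.0 - 32.8 = 4.2
da = 7.7 - 9.5 = -1.8
db = -4.4 - (-1.6) = -2.8
dE = sqrt((4.2)^2 + (-1.8)^2 + (-2.8)^2) = 5.36


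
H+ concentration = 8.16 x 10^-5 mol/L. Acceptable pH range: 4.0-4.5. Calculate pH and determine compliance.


pH = 4.09
Compliant: Yes

pH = -log10(8.16 x 10^-5) = 4.09
Range: 4.0 to 4.5
Compliant: Yes


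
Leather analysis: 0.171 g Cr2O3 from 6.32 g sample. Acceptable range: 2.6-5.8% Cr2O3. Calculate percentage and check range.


Cr2O3% = 0.171 / 6.32 x 100 = 2.71%
Acceptable range: 2.6 to 5.8%
Within range: Yes


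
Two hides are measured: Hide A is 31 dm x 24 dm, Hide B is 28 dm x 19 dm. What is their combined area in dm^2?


Hide A area = 31 x 24 = 744 dm^2
Hide B area = 28 x 19 = 532 dm^2
Total = 744 + 532 = 1276 dm^2


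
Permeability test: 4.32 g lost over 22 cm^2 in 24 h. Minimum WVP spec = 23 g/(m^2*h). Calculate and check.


WVP = 4.32 / (22 x 24) x 10000 = 81.82 g/(m^2*h)
Minimum: 23 g/(m^2*h)
Meets spec: Yes


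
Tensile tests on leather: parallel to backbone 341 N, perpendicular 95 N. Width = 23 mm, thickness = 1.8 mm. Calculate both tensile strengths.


Parallel = 8.24 N/mm^2
Perpendicular = 2.29 N/mm^2

Area = 23 x 1.8 = 41.4 mm^2
TS (parallel) = 341 / 41.4 = 8.24 N/mm^2
TS (perpendicular) = 95 / 41.4 = 2.29 N/mm^2


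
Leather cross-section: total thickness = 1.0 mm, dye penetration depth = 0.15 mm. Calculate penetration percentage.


15.0%


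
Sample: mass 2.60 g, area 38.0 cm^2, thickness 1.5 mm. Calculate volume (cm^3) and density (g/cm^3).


Volume = 5.700 cm^3
Density = 0.456 g/cm^3

Thickness in cm = 1.5 / 10 = 0.15 cm
Volume = 38.0 x 0.15 = 5.700 cm^3
Density = 2.60 / 5.700 = 0.456 g/cm^3


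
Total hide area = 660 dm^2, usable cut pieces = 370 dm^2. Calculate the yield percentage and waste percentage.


Yield = 370 / 660 x 100 = 56.1%
Waste = 660 - 370 = 290 dm^2
Waste% = 100 - 56.1 = 43.9%


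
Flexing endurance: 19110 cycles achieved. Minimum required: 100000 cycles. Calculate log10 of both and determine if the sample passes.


log10(19110) = 4.28
log10(100000) = 5.00
Passes: No


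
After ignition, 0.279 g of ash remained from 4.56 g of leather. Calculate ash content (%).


6.12%


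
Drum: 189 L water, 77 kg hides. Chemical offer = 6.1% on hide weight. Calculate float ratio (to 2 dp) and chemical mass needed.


Float ratio = 189 / 77 = 2.45
Chemical = 77 x 6.1 / 100 = 4.697 kg


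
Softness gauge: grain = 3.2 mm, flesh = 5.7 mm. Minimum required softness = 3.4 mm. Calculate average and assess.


Average softness = 4.45 mm
Meets requirement: Yes

Average = (3.2 + 5.7) / 2 = 4.45 mm
Minimum = 3.4 mm
Meets requirement: Yes


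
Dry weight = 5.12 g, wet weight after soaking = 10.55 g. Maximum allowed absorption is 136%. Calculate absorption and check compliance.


WA = (10.55 - 5.12) / 5.12 x 100 = 106.1%
Maximum allowed: 136%
Compliant: Yes


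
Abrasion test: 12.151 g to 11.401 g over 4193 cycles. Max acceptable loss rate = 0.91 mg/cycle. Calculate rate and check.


Loss = 12.151 - 11.401 = 0.750 g
Rate = 0.750 g / 4193 cycles x 1000 = 0.179 mg/cycle
Max = 0.91 mg/cycle
Passes: Yes


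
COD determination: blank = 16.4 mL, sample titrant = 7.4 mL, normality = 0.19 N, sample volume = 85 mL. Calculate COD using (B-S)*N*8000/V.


COD = (16.4 - 7.4) x 0.19 x 8000 / 85
COD = 9.0 x 0.19 x 8000 / 85
COD = 160.9 mg/L


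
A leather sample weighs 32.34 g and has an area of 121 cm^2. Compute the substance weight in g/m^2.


2672.7 g/m^2

Substance weight = mass / area x 10000
SW = 32.34 / 121 x 10000
SW = 2672.7 g/m^2


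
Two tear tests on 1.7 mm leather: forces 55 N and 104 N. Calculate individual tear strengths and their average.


Tear 1 = 55 / 1.7 = 32.4 N/mm
Tear 2 = 104 / 1.7 = 61.2 N/mm
Average = (32.4 + 61.2) / 2 = 46.8 N/mm


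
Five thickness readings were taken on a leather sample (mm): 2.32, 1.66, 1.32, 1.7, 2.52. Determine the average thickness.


1.90 mm


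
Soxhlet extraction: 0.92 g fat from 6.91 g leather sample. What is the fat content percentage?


Fat content = 0.92 / 6.91 x 100
Fat = 13.3%


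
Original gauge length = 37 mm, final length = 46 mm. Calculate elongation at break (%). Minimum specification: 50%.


Elongation = 24.3%
Meets spec: No

Extension = 46 - 37 = 9 mm
Elongation = 9 / 37 x 100 = 24.3%
Minimum required: 50%
Meets specification: No


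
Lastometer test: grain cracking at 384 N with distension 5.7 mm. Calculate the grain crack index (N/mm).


Grain crack index = force / distension
Index = 384 / 5.7 = 67.4 N/mm


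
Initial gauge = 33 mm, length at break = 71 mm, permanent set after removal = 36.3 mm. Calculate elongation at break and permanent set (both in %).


Elongation at break = (71 - 33) / 33 x 100 = 115.2%
Permanent set = (36.3 - 33) / 33 x 100 = 10.0%


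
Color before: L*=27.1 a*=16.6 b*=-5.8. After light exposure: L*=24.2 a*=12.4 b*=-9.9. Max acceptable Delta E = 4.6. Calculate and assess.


dL = -2.9, da = -4.2, db = -4.1
dE = sqrt((-2.9)^2 + (-4.2)^2 + (-4.1)^2) = 6.55
Max = 4.6
Passes: No


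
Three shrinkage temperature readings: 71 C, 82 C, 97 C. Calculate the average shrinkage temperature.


Average = (71 + 82 + 97) / 3
Average = 250 / 3 = 83.3 C


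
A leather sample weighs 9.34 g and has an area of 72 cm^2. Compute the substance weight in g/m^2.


1297.2 g/m^2

Substance weight = mass / area x 10000
SW = 9.34 / 72 x 10000
SW = 1297.2 g/m^2


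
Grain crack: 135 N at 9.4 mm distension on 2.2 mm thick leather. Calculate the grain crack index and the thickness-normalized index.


Crack index = 135 / 9.4 = 14.4 N/mm
Normalized = 14.4 / 2.2 = 6.5 N/mm per mm


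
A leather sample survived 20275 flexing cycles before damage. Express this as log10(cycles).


4.31

log10(20275) = 4.31


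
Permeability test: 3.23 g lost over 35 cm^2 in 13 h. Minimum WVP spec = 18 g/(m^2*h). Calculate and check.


WVP = 3.23 / (35 x 13) x 10000 = 70.99 g/(m^2*h)
Minimum: 18 g/(m^2*h)
Meets spec: Yes


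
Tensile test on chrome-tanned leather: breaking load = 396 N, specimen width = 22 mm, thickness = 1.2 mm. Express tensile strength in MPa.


15.00 MPa

Cross-section = 22 x 1.2 = 26.4 mm^2
TS = 396 / 26.4 = 15.00 MPa
(1 N/mm^2 = 1 MPa)


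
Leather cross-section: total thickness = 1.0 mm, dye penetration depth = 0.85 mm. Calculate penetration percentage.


85.0%


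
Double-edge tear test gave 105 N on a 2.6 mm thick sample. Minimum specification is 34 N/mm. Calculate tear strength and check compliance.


Tear strength = 105 / 2.6 = 40.4 N/mm
Required minimum = 34 N/mm
Compliant: Yes


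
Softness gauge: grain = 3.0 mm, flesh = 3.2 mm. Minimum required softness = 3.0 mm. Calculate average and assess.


Average softness = 3.10 mm
Meets requirement: Yes


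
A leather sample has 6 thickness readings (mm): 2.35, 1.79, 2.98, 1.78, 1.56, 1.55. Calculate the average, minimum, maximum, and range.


Sum = 12.01
Average = 12.01 / 6 = 2.00 mm
Minimum = 1.55 mm
Maximum = 2.98 mm
Range = 2.98 - 1.55 = 1.43 mm


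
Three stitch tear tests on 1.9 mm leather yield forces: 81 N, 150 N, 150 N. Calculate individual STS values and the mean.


STS1 = 42.6 N/mm
STS2 = 78.9 N/mm
STS3 = 78.9 N/mm
Mean = 66.8 N/mm


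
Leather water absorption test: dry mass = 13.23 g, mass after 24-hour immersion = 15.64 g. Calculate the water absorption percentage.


18.2%

Water absorbed = 15.64 - 13.23 = 2.41 g
WA% = 2.41 / 13.23 x 100 = 18.2%


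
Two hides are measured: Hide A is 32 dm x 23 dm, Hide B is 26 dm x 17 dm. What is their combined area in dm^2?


1178 dm^2

Hide A area = 32 x 23 = 736 dm^2
Hide B area = 26 x 17 = 442 dm^2
Total = 736 + 442 = 1178 dm^2


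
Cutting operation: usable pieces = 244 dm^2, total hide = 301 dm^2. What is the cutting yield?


81.1%

Yield = usable / total x 100
Yield = 244 / 301 x 100 = 81.1%


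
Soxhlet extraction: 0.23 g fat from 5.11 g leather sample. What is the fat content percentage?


Fat content = 0.23 / 5.11 x 100
Fat = 4.5%


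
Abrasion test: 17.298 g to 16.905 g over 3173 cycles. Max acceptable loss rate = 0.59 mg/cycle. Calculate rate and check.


Rate = 0.124 mg/cycle
Passes: Yes

Loss = 17.298 - 16.905 = 0.393 g
Rate = 0.393 g / 3173 cycles x 1000 = 0.124 mg/cycle
Max = 0.59 mg/cycle
Passes: Yes


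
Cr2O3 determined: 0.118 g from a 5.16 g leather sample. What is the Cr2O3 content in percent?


2.29%

Cr2O3% = 0.118 / 5.16 x 100
Cr2O3% = 2.29%


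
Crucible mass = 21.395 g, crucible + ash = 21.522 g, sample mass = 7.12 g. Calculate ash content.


Ash mass = 21.522 - 21.395 = 0.127 g
Ash% = 0.127 / 7.12 x 100 = 1.78%


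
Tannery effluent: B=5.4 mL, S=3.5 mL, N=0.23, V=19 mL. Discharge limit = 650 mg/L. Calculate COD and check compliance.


COD = 184.0 mg/L
Compliant: Yes

COD = (5.4 - 3.5) x 0.23 x 8000 / 19 = 184.0 mg/L
Limit: 650 mg/L
Compliant: Yes


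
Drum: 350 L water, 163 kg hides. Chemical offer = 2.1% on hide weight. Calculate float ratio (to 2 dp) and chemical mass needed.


Float ratio = 350 / 163 = 2.15
Chemical = 163 x 2.1 / 100 = 3.423 kg


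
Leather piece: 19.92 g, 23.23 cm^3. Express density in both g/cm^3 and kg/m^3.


Density = 19.92 / 23.23 = 0.858 g/cm^3
Convert: 0.858 x 1000 = 858 kg/m^3


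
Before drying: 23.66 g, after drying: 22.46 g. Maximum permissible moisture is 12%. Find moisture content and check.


MC = (23.66 - 22.46) / 23.66 x 100 = 5.1%
Maximum: 12%
Acceptable: Yes


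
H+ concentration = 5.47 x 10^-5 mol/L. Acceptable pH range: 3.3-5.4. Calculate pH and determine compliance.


pH = -log10(5.47 x 10^-5) = 4.26
Range: 3.3 to 5.4
Compliant: Yes


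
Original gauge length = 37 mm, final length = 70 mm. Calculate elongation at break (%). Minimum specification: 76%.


Extension = 70 - 37 = 33 mm
Elongation = 33 / 37 x 100 = 89.2%
Minimum required: 76%
Meets specification: Yes


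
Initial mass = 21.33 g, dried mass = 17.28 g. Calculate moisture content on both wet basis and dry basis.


Moisture lost = 21.33 - 17.28 = 4.05 g
Wet basis MC = 4.05 / 21.33 x 100 = 19.0%
Dry basis MC = 4.05 / 17.28 x 100 = 23.4%


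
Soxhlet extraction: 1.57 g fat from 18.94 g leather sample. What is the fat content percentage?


Fat content = 1.57 / 18.94 x 100
Fat = 8.3%


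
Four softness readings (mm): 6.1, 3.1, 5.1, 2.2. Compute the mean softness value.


Sum = 6.1 + 3.1 + 5.1 + 2.2
Mean = 16.5 / 4 = 4.13 mm


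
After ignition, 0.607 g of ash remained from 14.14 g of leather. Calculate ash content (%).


4.29%

Ash% = 0.607 / 14.14 x 100
Ash% = 4.29%


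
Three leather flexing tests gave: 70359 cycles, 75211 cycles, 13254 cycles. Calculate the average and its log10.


Average = 52941 cycles
log10 = 4.72


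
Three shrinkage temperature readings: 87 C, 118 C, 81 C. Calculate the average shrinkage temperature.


Average = (87 + 118 + 81) / 3
Average = 286 / 3 = 95.3 C


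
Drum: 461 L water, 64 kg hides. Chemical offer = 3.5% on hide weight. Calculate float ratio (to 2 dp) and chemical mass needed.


Float ratio = 461 / 64 = 7.20
Chemical = 64 x 3.5 / 100 = 2.24 kg


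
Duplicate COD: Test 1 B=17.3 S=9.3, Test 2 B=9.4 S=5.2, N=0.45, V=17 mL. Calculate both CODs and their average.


COD1 = 1694.1 mg/L
COD2 = 889.4 mg/L
Average = 1291.8 mg/L

COD1 = (17.3 - 9.3) x 0.45 x 8000 / 17 = 1694.1 mg/L
COD2 = (9.4 - 5.2) x 0.45 x 8000 / 17 = 889.4 mg/L
Average = (1694.1 + 889.4) / 2 = 1291.8 mg/L


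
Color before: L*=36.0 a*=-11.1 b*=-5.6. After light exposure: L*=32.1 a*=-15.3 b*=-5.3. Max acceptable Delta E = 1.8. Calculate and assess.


Delta E = 5.74
Passes: No

dL = -3.9, da = -4.2, db = 0.3
dE = sqrt((-3.9)^2 + (-4.2)^2 + (0.3)^2) = 5.74
Max = 1.8
Passes: No


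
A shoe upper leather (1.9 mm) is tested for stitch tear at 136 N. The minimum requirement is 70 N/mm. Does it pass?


STS = 136 / 1.9 = 71.6 N/mm
Minimum required: 70 N/mm
Passes: Yes


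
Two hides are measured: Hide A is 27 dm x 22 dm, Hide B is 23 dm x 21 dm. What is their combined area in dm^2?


Hide A area = 27 x 22 = 594 dm^2
Hide B area = 23 x 21 = 483 dm^2
Total = 594 + 483 = 1077 dm^2


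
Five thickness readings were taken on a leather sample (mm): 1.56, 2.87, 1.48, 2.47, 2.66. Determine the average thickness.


2.21 mm

Sum = 1.56 + 2.87 + 1.48 + 2.47 + 2.66 = 11.04
Average = 11.04 / 5 = 2.21 mm


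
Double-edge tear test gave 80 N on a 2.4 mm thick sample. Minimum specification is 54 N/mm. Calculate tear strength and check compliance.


Tear strength = 33.3 N/mm
Compliant: No

Tear strength = 80 / 2.4 = 33.3 N/mm
Required minimum = 54 N/mm
Compliant: No


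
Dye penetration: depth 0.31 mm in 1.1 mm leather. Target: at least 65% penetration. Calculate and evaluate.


Penetration = 0.31 / 1.1 x 100 = 28.2%
Target: 65%
Meets target: No


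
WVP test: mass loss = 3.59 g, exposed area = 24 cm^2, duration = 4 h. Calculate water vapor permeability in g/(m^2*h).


WVP = mass_loss / (area x time) x 10000
WVP = 3.59 / (24 x 4) x 10000
WVP = 3.59 / 96 x 10000 = 373.96 g/(m^2*h)


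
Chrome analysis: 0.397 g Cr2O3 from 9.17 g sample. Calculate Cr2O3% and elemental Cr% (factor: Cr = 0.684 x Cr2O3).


Cr2O3 = 4.33%
Cr = 2.96%

Cr2O3% = 0.397 / 9.17 x 100 = 4.33%
Cr% = 4.33 x 0.684 = 2.96%


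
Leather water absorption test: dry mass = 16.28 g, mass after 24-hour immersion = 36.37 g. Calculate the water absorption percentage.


123.4%

Water absorbed = 36.37 - 16.28 = 20.09 g
WA% = 20.09 / 16.28 x 100 = 123.4%


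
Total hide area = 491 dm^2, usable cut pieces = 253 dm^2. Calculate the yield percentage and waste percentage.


Yield = 253 / 491 x 100 = 51.5%
Waste = 491 - 253 = 238 dm^2
Waste% = 100 - 51.5 = 48.5%


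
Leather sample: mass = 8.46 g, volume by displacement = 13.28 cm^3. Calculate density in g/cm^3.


Density = mass / volume
Density = 8.46 / 13.28 = 0.637 g/cm^3


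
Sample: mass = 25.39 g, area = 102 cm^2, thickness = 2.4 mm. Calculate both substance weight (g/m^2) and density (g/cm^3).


SW = 25.39 / 102 x 10000 = 2489.2 g/m^2
Volume = 102 x 2.4 / 10 = 24.48 cm^3
Density = 25.39 / 24.48 = 1.037 g/cm^3


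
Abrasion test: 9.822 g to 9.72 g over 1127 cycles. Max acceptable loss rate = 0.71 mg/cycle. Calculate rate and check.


Rate = 0.091 mg/cycle
Passes: Yes


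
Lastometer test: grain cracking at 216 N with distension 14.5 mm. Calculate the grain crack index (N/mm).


14.9 N/mm

Grain crack index = force / distension
Index = 216 / 14.5 = 14.9 N/mm


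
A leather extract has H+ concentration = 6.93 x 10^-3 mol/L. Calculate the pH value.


pH = 2.16


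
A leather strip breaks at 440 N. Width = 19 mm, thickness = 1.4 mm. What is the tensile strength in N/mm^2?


16.54 N/mm^2


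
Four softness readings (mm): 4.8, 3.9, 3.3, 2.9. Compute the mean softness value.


Sum = 4.8 + 3.9 + 3.3 + 2.9
Mean = 14.9 / 4 = 3.73 mm


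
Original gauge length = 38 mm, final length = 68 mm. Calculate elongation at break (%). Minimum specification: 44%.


Extension = 68 - 38 = 30 mm
Elongation = 30 / 38 x 100 = 78.9%
Minimum required: 44%
Meets specification: Yes


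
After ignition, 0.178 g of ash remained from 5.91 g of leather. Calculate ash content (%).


3.01%

Ash% = 0.178 / 5.91 x 100
Ash% = 3.01%


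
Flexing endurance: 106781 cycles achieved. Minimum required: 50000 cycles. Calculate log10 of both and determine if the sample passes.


Achieved: log10 = 5.03
Required: log10 = 4.70
Passes: Yes


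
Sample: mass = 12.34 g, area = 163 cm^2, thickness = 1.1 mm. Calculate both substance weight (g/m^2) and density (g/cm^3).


SW = 12.34 / 163 x 10000 = 757.1 g/m^2
Volume = 163 x 1.1 / 10 = 17.93 cm^3
Density = 12.34 / 17.93 = 0.688 g/cm^3


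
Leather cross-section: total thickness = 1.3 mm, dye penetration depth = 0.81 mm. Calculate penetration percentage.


Penetration% = 0.81 / 1.3 x 100
Penetration = 62.3%
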